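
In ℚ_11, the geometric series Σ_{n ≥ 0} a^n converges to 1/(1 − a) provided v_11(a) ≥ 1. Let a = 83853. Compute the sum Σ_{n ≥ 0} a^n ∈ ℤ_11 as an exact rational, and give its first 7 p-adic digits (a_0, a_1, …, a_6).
Σ a^n = 1/(1 − a) = -1/83852;  first 7 digits = (1, 0, 0, 8, 5, 0, 9)

v_11(a) = 3 ≥ 1, so the series converges in ℤ_11 to 1/(1 − a) = 1/(1 − 83853) = -1/83852. Expand this rational in ℤ_11: compute digits iteratively via d_i = x_i mod 11, x_{i+1} = (x_i − d_i)/11. The first 7 digits are (1, 0, 0, 8, 5, 0, 9).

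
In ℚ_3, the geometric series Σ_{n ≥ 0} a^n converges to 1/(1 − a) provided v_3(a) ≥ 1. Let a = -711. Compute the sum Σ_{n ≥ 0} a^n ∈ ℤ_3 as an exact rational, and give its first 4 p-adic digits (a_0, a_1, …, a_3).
Σ a^n = 1/(1 − a) = 1/712;  first 4 digits = (1, 0, 2, 0)

v_3(a) = 2 ≥ 1, so the series converges in ℤ_3 to 1/(1 − a) = 1/(1 − (-711)) = 1/712. Expand this rational in ℤ_3: compute digits iteratively via d_i = x_i mod 3, x_{i+1} = (x_i − d_i)/3. The first 4 digits are (1, 0, 2, 0).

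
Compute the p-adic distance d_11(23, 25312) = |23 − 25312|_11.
d_11(23, 25312) = 1/1331

Step 1 — x − y = 23 − 25312 = -25289. Step 2 — v_11(-25289) = 3 (factor: -25289 = −(11^3 · 19); the sign does not affect v_p). Step 3 — |x − y|_11 = 11^{-3} = 1/1331.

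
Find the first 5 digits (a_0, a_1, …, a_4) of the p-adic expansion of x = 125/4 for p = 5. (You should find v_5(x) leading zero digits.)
(a_0, …, a_4) = (0, 0, 0, 4, 3)

v_5(125/4) = 3, so a_0 = ... = a_2 = 0. Factor out: x = 5^3 · u with u = 1/4 a unit in ℤ_5. Expand u iteratively via a_{v+i} = u_i mod 5, u_{i+1} = (u_i − a_{v+i})/5:
  u_0 = 1/4;  a_3 = 4;  u_1 = (u_0 − 4)/5 = -3/4
  u_1 = -3/4;  a_4 = 3;  u_2 = (u_1 − 3)/5 = -3/4
Digits: (0, 0, 0, 4, 3).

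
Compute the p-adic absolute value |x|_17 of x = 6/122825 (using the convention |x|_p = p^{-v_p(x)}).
|6/122825|_17 = 4913

Step 1 — compute v_17(x) by factoring powers of 17 out of the numerator and denominator: v_17(6/122825) = -3. Step 2 — apply |x|_p = p^{-v_p(x)} = 17^{3} = 4913.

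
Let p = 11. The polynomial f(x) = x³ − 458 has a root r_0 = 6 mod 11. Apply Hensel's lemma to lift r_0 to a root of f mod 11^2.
r_1 = 6 (mod 121)

Hensel: r_{i+1} = r_i − f(r_i)/f′(r_i) mod 11^{i+2}, where f′(x) = 3x². Iterate:
  r_0 = 6 (mod 11)
  r_1 = 6 (mod 121)
Final: r = 6 with f(r) ≡ 0 mod 11^2.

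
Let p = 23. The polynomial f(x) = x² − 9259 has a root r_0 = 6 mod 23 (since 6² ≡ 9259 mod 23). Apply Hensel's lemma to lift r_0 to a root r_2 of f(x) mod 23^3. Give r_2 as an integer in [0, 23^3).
r_2 = 10517 (mod 12167)

Hensel's recurrence: r_{i+1} = r_i − f(r_i)·(f′(r_i))^{-1} mod 23^{i+2}, with f′(x) = 2x. Iterate:
  r_0 = 6 (mod 23)
  r_1 = 466 (mod 529)
  r_2 = 10517 (mod 12167)
Final: r_2 = 10517, and one checks f(r_2) ≡ 0 mod 23^3.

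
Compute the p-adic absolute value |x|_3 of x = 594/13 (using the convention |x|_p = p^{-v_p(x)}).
|594/13|_3 = 1/27

Step 1 — compute v_3(x) by factoring powers of 3 out of the numerator and denominator: v_3(594/13) = 3. Step 2 — apply |x|_p = p^{-v_p(x)} = 3^{-3} = 1/27.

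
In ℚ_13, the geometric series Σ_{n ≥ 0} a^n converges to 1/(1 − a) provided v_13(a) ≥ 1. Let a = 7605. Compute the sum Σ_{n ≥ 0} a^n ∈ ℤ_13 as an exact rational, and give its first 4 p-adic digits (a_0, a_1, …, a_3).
Σ a^n = 1/(1 − a) = -1/7604;  first 4 digits = (1, 0, 6, 3)

v_13(a) = 2 ≥ 1, so the series converges in ℤ_13 to 1/(1 − a) = 1/(1 − 7605) = -1/7604. Expand this rational in ℤ_13: compute digits iteratively via d_i = x_i mod 13, x_{i+1} = (x_i − d_i)/13. The first 4 digits are (1, 0, 6, 3).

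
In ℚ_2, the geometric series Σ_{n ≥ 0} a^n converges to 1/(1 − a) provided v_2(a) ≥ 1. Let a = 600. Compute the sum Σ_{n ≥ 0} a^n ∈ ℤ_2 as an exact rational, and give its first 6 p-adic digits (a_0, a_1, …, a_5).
Σ a^n = 1/(1 − a) = -1/599;  first 6 digits = (1, 0, 0, 1, 1, 0)

v_2(a) = 3 ≥ 1, so the series converges in ℤ_2 to 1/(1 − a) = 1/(1 − 600) = -1/599. Expand this rational in ℤ_2: compute digits iteratively via d_i = x_i mod 2, x_{i+1} = (x_i − d_i)/2. The first 6 digits are (1, 0, 0, 1, 1, 0).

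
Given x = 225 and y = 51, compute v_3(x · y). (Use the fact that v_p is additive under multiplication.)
v_3(11475) = 3

v_p(x) = 2 (factor: 225 = 3^2 · 25); v_p(y) = 1 (factor: 51 = 3^1 · 17). Additivity: v_p(xy) = v_p(x) + v_p(y) = 2 + 1 = 3. (Direct check: xy = 11475 = 3^3 · (425).)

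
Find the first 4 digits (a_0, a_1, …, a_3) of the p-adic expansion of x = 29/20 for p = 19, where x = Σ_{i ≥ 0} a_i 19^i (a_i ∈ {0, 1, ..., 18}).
(a_0, …, a_3) = (10, 10, 8, 10)

v_19(29/20) = 0 (numerator and denominator both coprime to 19), so x ∈ ℤ_19^×. Compute digits iteratively via a_i = x_i mod 19, x_{i+1} = (x_i − a_i)/19, with x_0 = x:
  x_0 = 29/20;  a_0 = 10;  x_1 = (x_0 − 10)/19 = -9/20
  x_1 = -9/20;  a_1 = 10;  x_2 = (x_1 − 10)/19 = -11/20
  x_2 = -11/20;  a_2 = 8;  x_3 = (x_2 − 8)/19 = -9/20
  x_3 = -9/20;  a_3 = 10;  x_4 = (x_3 − 10)/19 = -11/20
Digits: (10, 10, 8, 10).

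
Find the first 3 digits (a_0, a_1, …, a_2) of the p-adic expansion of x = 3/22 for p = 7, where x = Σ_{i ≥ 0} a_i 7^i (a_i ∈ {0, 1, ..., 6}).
(a_0, …, a_2) = (3, 5, 4)

v_7(3/22) = 0 (numerator and denominator both coprime to 7), so x ∈ ℤ_7^×. Compute digits iteratively via a_i = x_i mod 7, x_{i+1} = (x_i − a_i)/7, with x_0 = x:
  x_0 = 3/22;  a_0 = 3;  x_1 = (x_0 − 3)/7 = -9/22
  x_1 = -9/22;  a_1 = 5;  x_2 = (x_1 − 5)/7 = -17/22
  x_2 = -17/22;  a_2 = 4;  x_3 = (x_2 − 4)/7 = -15/22
Digits: (3, 5, 4).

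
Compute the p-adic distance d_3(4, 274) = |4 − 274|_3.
d_3(4, 274) = 1/27

Step 1 — x − y = 4 − 274 = -270. Step 2 — v_3(-270) = 3 (factor: -270 = −(3^3 · 10); the sign does not affect v_p). Step 3 — |x − y|_3 = 3^{-3} = 1/27.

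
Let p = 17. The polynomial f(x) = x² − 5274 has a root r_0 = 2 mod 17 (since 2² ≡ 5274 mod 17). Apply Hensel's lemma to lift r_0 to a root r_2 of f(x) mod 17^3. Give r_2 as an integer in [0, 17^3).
r_2 = 19 (mod 4913)

Hensel's recurrence: r_{i+1} = r_i − f(r_i)·(f′(r_i))^{-1} mod 17^{i+2}, with f′(x) = 2x. Iterate:
  r_0 = 2 (mod 17)
  r_1 = 19 (mod 289)
  r_2 = 19 (mod 4913)
Final: r_2 = 19, and one checks f(r_2) ≡ 0 mod 17^3.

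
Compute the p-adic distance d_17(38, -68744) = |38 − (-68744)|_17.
d_17(38, -68744) = 1/4913

Step 1 — x − y = 38 − (-68744) = 68782. Step 2 — v_17(68782) = 3 (factor: 68782 = (17^3 · 14); the sign does not affect v_p). Step 3 — |x − y|_17 = 17^{-3} = 1/4913.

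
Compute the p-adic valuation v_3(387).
v_3(387) = 2

v_3(n) is the largest exponent k such that 3^k divides n. Factor out: 387 = 3^2 · 43. (Sign doesn't affect v_p.) So v_3(387) = 2.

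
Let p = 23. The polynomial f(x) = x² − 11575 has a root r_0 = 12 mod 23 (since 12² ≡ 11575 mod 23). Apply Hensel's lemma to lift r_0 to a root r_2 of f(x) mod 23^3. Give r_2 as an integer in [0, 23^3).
r_2 = 9856 (mod 12167)

Hensel's recurrence: r_{i+1} = r_i − f(r_i)·(f′(r_i))^{-1} mod 23^{i+2}, with f′(x) = 2x. Iterate:
  r_0 = 12 (mod 23)
  r_1 = 334 (mod 529)
  r_2 = 9856 (mod 12167)
Final: r_2 = 9856, and one checks f(r_2) ≡ 0 mod 23^3.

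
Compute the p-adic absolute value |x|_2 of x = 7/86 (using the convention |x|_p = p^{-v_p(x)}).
|7/86|_2 = 2

Step 1 — compute v_2(x) by factoring powers of 2 out of the numerator and denominator: v_2(7/86) = -1. Step 2 — apply |x|_p = p^{-v_p(x)} = 2^{1} = 2.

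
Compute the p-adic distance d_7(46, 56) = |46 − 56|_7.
d_7(46, 56) = 1

Step 1 — x − y = 46 − 56 = -10. Step 2 — v_7(-10) = 0 (factor: -10 = −(7^0 · 10); the sign does not affect v_p). Step 3 — |x − y|_7 = 7^{0} = 1.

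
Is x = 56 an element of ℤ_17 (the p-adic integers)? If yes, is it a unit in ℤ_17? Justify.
x ∈ ℤ_17^× (unit); v_17(x) = 0

ℤ_17 = {x ∈ ℚ_17 : v_17(x) ≥ 0} and ℤ_17^× = {x ∈ ℤ_17 : v_17(x) = 0}. Here v_17(56) = v_17(num) − v_17(den) = 0; compare against these criteria.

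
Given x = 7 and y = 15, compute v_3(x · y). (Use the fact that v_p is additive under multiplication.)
v_3(105) = 1

v_p(x) = 0 (factor: 7 = 3^0 · 7); v_p(y) = 1 (factor: 15 = 3^1 · 5). Additivity: v_p(xy) = v_p(x) + v_p(y) = 0 + 1 = 1. (Direct check: xy = 105 = 3^1 · (35).)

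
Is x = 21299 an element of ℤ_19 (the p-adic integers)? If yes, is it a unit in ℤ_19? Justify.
x ∈ ℤ_19 but not a unit; v_19(x) = 2 > 0

ℤ_19 = {x ∈ ℚ_19 : v_19(x) ≥ 0} and ℤ_19^× = {x ∈ ℤ_19 : v_19(x) = 0}. Here v_19(21299) = v_19(num) − v_19(den) = 2; compare against these criteria.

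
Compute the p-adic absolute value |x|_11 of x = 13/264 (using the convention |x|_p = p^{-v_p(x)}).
|13/264|_11 = 11

Step 1 — compute v_11(x) by factoring powers of 11 out of the numerator and denominator: v_11(13/264) = -1. Step 2 — apply |x|_p = p^{-v_p(x)} = 11^{1} = 11.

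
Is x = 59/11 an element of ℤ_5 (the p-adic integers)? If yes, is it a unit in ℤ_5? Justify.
x ∈ ℤ_5^× (unit); v_5(x) = 0

ℤ_5 = {x ∈ ℚ_5 : v_5(x) ≥ 0} and ℤ_5^× = {x ∈ ℤ_5 : v_5(x) = 0}. Here v_5(59/11) = v_5(num) − v_5(den) = 0; compare against these criteria.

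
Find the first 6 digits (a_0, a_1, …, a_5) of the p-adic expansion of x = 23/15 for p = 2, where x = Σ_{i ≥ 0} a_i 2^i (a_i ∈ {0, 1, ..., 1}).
(a_0, …, a_5) = (1, 0, 0, 1, 1, 1)

v_2(23/15) = 0 (numerator and denominator both coprime to 2), so x ∈ ℤ_2^×. Compute digits iteratively via a_i = x_i mod 2, x_{i+1} = (x_i − a_i)/2, with x_0 = x:
  x_0 = 23/15;  a_0 = 1;  x_1 = (x_0 − 1)/2 = 4/15
  x_1 = 4/15;  a_1 = 0;  x_2 = (x_1 − 0)/2 = 2/15
  x_2 = 2/15;  a_2 = 0;  x_3 = (x_2 − 0)/2 = 1/15
  x_3 = 1/15;  a_3 = 1;  x_4 = (x_3 − 1)/2 = -7/15
  x_4 = -7/15;  a_4 = 1;  x_5 = (x_4 − 1)/2 = -11/15
  x_5 = -11/15;  a_5 = 1;  x_6 = (x_5 − 1)/2 = -13/15
Digits: (1, 0, 0, 1, 1, 1).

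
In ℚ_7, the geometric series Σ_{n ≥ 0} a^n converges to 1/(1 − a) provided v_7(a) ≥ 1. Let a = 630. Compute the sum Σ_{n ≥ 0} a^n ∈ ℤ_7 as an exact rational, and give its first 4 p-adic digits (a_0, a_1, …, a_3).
Σ a^n = 1/(1 − a) = -1/629;  first 4 digits = (1, 6, 6, 2)

v_7(a) = 1 ≥ 1, so the series converges in ℤ_7 to 1/(1 − a) = 1/(1 − 630) = -1/629. Expand this rational in ℤ_7: compute digits iteratively via d_i = x_i mod 7, x_{i+1} = (x_i − d_i)/7. The first 4 digits are (1, 6, 6, 2).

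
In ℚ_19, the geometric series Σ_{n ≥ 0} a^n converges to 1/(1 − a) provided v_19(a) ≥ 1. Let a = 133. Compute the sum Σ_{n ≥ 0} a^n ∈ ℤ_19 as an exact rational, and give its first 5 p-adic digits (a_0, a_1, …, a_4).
Σ a^n = 1/(1 − a) = -1/132;  first 5 digits = (1, 7, 11, 3, 6)

v_19(a) = 1 ≥ 1, so the series converges in ℤ_19 to 1/(1 − a) = 1/(1 − 133) = -1/132. Expand this rational in ℤ_19: compute digits iteratively via d_i = x_i mod 19, x_{i+1} = (x_i − d_i)/19. The first 5 digits are (1, 7, 11, 3, 6).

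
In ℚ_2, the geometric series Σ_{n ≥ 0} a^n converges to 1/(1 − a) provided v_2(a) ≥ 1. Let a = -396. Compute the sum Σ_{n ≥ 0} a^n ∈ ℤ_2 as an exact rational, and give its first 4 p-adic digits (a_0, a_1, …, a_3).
Σ a^n = 1/(1 − a) = 1/397;  first 4 digits = (1, 0, 1, 0)

v_2(a) = 2 ≥ 1, so the series converges in ℤ_2 to 1/(1 − a) = 1/(1 − (-396)) = 1/397. Expand this rational in ℤ_2: compute digits iteratively via d_i = x_i mod 2, x_{i+1} = (x_i − d_i)/2. The first 4 digits are (1, 0, 1, 0).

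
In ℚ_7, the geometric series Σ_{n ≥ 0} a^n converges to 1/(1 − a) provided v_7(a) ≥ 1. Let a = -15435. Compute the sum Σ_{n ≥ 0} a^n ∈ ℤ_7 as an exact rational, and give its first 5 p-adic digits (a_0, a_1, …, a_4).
Σ a^n = 1/(1 − a) = 1/15436;  first 5 digits = (1, 0, 0, 4, 0)

v_7(a) = 3 ≥ 1, so the series converges in ℤ_7 to 1/(1 − a) = 1/(1 − (-15435)) = 1/15436. Expand this rational in ℤ_7: compute digits iteratively via d_i = x_i mod 7, x_{i+1} = (x_i − d_i)/7. The first 5 digits are (1, 0, 0, 4, 0).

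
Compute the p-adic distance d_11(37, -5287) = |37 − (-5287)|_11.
d_11(37, -5287) = 1/1331

Step 1 — x − y = 37 − (-5287) = 5324. Step 2 — v_11(5324) = 3 (factor: 5324 = (11^3 · 4); the sign does not affect v_p). Step 3 — |x − y|_11 = 11^{-3} = 1/1331.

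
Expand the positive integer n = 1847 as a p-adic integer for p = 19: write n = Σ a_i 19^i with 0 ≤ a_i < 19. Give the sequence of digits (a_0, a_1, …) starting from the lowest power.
(a_0, a_1, …) = (4, 2, 5)

Repeated division by 19 gives the digits low-to-high: 1847 = 4 + 2·19^1 + 5·19^2. Digit sequence: (4, 2, 5).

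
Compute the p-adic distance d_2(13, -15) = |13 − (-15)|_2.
d_2(13, -15) = 1/4

Step 1 — x − y = 13 − (-15) = 28. Step 2 — v_2(28) = 2 (factor: 28 = (2^2 · 7); the sign does not affect v_p). Step 3 — |x − y|_2 = 2^{-2} = 1/4.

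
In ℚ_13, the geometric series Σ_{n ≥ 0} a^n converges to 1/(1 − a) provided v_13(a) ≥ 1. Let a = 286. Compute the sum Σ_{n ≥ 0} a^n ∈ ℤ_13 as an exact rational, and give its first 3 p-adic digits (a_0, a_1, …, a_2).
Σ a^n = 1/(1 − a) = -1/285;  first 3 digits = (1, 9, 4)

v_13(a) = 1 ≥ 1, so the series converges in ℤ_13 to 1/(1 − a) = 1/(1 − 286) = -1/285. Expand this rational in ℤ_13: compute digits iteratively via d_i = x_i mod 13, x_{i+1} = (x_i − d_i)/13. The first 3 digits are (1, 9, 4).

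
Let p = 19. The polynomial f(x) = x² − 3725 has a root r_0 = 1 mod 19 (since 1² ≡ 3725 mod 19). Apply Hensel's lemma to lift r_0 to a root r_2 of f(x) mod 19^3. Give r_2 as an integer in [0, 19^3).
r_2 = 3668 (mod 6859)

Hensel's recurrence: r_{i+1} = r_i − f(r_i)·(f′(r_i))^{-1} mod 19^{i+2}, with f′(x) = 2x. Iterate:
  r_0 = 1 (mod 19)
  r_1 = 58 (mod 361)
  r_2 = 3668 (mod 6859)
Final: r_2 = 3668, and one checks f(r_2) ≡ 0 mod 19^3.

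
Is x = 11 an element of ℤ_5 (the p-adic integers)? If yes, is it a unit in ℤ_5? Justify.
x ∈ ℤ_5^× (unit); v_5(x) = 0

ℤ_5 = {x ∈ ℚ_5 : v_5(x) ≥ 0} and ℤ_5^× = {x ∈ ℤ_5 : v_5(x) = 0}. Here v_5(11) = v_5(num) − v_5(den) = 0; compare against these criteria.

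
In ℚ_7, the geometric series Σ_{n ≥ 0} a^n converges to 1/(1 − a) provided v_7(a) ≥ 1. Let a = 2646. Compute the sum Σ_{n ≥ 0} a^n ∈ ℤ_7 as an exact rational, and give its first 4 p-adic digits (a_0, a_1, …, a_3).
Σ a^n = 1/(1 − a) = -1/2645;  first 4 digits = (1, 0, 5, 0)

v_7(a) = 2 ≥ 1, so the series converges in ℤ_7 to 1/(1 − a) = 1/(1 − 2646) = -1/2645. Expand this rational in ℤ_7: compute digits iteratively via d_i = x_i mod 7, x_{i+1} = (x_i − d_i)/7. The first 4 digits are (1, 0, 5, 0).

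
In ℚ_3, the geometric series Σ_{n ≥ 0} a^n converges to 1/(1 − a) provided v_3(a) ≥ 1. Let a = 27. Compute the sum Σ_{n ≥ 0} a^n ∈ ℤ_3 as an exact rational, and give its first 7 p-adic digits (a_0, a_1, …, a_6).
Σ a^n = 1/(1 − a) = -1/26;  first 7 digits = (1, 0, 0, 1, 0, 0, 1)

v_3(a) = 3 ≥ 1, so the series converges in ℤ_3 to 1/(1 − a) = 1/(1 − 27) = -1/26. Expand this rational in ℤ_3: compute digits iteratively via d_i = x_i mod 3, x_{i+1} = (x_i − d_i)/3. The first 7 digits are (1, 0, 0, 1, 0, 0, 1).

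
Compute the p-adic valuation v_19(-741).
v_19(-741) = 1

v_19(n) is the largest exponent k such that 19^k divides n. Factor out: -741 = -19^1 · 39. (Sign doesn't affect v_p.) So v_19(-741) = 1.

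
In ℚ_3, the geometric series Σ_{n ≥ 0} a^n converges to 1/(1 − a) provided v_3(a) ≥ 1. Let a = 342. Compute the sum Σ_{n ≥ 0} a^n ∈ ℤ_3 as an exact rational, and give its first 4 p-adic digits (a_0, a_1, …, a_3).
Σ a^n = 1/(1 − a) = -1/341;  first 4 digits = (1, 0, 2, 0)

v_3(a) = 2 ≥ 1, so the series converges in ℤ_3 to 1/(1 − a) = 1/(1 − 342) = -1/341. Expand this rational in ℤ_3: compute digits iteratively via d_i = x_i mod 3, x_{i+1} = (x_i − d_i)/3. The first 4 digits are (1, 0, 2, 0).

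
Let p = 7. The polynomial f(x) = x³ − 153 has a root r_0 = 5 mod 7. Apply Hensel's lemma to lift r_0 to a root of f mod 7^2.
r_1 = 40 (mod 49)

Hensel: r_{i+1} = r_i − f(r_i)/f′(r_i) mod 7^{i+2}, where f′(x) = 3x². Iterate:
  r_0 = 5 (mod 7)
  r_1 = 40 (mod 49)
Final: r = 40 with f(r) ≡ 0 mod 7^2.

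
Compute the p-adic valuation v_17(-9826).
v_17(-9826) = 3

v_17(n) is the largest exponent k such that 17^k divides n. Factor out: -9826 = -17^3 · 2. (Sign doesn't affect v_p.) So v_17(-9826) = 3.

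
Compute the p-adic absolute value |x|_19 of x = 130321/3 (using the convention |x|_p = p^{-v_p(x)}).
|130321/3|_19 = 1/130321

Step 1 — compute v_19(x) by factoring powers of 19 out of the numerator and denominator: v_19(130321/3) = 4. Step 2 — apply |x|_p = p^{-v_p(x)} = 19^{-4} = 1/130321.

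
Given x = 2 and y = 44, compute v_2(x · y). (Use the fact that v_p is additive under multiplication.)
v_2(88) = 3

v_p(x) = 1 (factor: 2 = 2^1 · 1); v_p(y) = 2 (factor: 44 = 2^2 · 11). Additivity: v_p(xy) = v_p(x) + v_p(y) = 1 + 2 = 3. (Direct check: xy = 88 = 2^3 · (11).)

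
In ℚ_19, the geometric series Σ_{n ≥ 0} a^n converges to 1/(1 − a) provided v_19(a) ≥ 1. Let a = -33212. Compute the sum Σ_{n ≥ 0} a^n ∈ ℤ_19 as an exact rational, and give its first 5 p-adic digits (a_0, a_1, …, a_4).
Σ a^n = 1/(1 − a) = 1/33213;  first 5 digits = (1, 0, 3, 14, 8)

v_19(a) = 2 ≥ 1, so the series converges in ℤ_19 to 1/(1 − a) = 1/(1 − (-33212)) = 1/33213. Expand this rational in ℤ_19: compute digits iteratively via d_i = x_i mod 19, x_{i+1} = (x_i − d_i)/19. The first 5 digits are (1, 0, 3, 14, 8).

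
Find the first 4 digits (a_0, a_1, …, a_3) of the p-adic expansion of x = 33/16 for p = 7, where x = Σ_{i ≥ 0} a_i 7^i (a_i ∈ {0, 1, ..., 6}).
(a_0, …, a_3) = (6, 6, 3, 6)

v_7(33/16) = 0 (numerator and denominator both coprime to 7), so x ∈ ℤ_7^×. Compute digits iteratively via a_i = x_i mod 7, x_{i+1} = (x_i − a_i)/7, with x_0 = x:
  x_0 = 33/16;  a_0 = 6;  x_1 = (x_0 − 6)/7 = -9/16
  x_1 = -9/16;  a_1 = 6;  x_2 = (x_1 − 6)/7 = -15/16
  x_2 = -15/16;  a_2 = 3;  x_3 = (x_2 − 3)/7 = -9/16
  x_3 = -9/16;  a_3 = 6;  x_4 = (x_3 − 6)/7 = -15/16
Digits: (6, 6, 3, 6).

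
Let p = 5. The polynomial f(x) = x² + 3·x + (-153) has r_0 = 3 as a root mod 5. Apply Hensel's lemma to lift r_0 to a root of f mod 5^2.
r_1 = 18 (mod 25)

Hensel: r_{i+1} = r_i − f(r_i)·(f′(r_i))^{-1} mod 5^{i+2}, f′(x) = 2x + 3. Iterate:
  r_0 = 3 (mod 5)
  r_1 = 18 (mod 25)
Final: r = 18 satisfies f(r) ≡ 0 mod 5^2.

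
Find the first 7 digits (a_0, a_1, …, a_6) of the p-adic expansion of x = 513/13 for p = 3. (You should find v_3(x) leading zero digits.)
(a_0, …, a_6) = (0, 0, 0, 1, 2, 1, 2)

v_3(513/13) = 3, so a_0 = ... = a_2 = 0. Factor out: x = 3^3 · u with u = 19/13 a unit in ℤ_3. Expand u iteratively via a_{v+i} = u_i mod 3, u_{i+1} = (u_i − a_{v+i})/3:
  u_0 = 19/13;  a_3 = 1;  u_1 = (u_0 − 1)/3 = 2/13
  u_1 = 2/13;  a_4 = 2;  u_2 = (u_1 − 2)/3 = -8/13
  u_2 = -8/13;  a_5 = 1;  u_3 = (u_2 − 1)/3 = -7/13
  u_3 = -7/13;  a_6 = 2;  u_4 = (u_3 − 2)/3 = -11/13
Digits: (0, 0, 0, 1, 2, 1, 2).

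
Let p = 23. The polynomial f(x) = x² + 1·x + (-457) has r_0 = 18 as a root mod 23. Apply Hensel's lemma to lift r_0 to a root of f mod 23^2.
r_1 = 64 (mod 529)

Hensel: r_{i+1} = r_i − f(r_i)·(f′(r_i))^{-1} mod 23^{i+2}, f′(x) = 2x + 1. Iterate:
  r_0 = 18 (mod 23)
  r_1 = 64 (mod 529)
Final: r = 64 satisfies f(r) ≡ 0 mod 23^2.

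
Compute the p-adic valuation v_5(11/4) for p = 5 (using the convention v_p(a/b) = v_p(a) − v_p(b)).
v_5(11/4) = 0

Factor powers of 5 from the numerator and denominator of the reduced fraction: 11 = 5^0 · 11 and 4 = 5^0 · 4. Apply v_p(a/b) = v_p(a) − v_p(b): v_5(11/4) = 0 − 0 = 0.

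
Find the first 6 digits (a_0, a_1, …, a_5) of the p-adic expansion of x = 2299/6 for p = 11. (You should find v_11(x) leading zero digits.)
(a_0, …, a_5) = (0, 0, 5, 9, 1, 9)

v_11(2299/6) = 2, so a_0 = ... = a_1 = 0. Factor out: x = 11^2 · u with u = 19/6 a unit in ℤ_11. Expand u iteratively via a_{v+i} = u_i mod 11, u_{i+1} = (u_i − a_{v+i})/11:
  u_0 = 19/6;  a_2 = 5;  u_1 = (u_0 − 5)/11 = -1/6
  u_1 = -1/6;  a_3 = 9;  u_2 = (u_1 − 9)/11 = -5/6
  u_2 = -5/6;  a_4 = 1;  u_3 = (u_2 − 1)/11 = -1/6
  u_3 = -1/6;  a_5 = 9;  u_4 = (u_3 − 9)/11 = -5/6
Digits: (0, 0, 5, 9, 1, 9).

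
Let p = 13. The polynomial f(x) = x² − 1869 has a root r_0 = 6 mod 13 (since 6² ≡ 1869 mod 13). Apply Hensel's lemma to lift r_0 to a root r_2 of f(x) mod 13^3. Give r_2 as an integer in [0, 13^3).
r_2 = 1384 (mod 2197)

Hensel's recurrence: r_{i+1} = r_i − f(r_i)·(f′(r_i))^{-1} mod 13^{i+2}, with f′(x) = 2x. Iterate:
  r_0 = 6 (mod 13)
  r_1 = 32 (mod 169)
  r_2 = 1384 (mod 2197)
Final: r_2 = 1384, and one checks f(r_2) ≡ 0 mod 13^3.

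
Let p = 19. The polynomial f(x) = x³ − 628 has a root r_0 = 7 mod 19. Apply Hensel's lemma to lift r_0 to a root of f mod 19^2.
r_1 = 311 (mod 361)

Hensel: r_{i+1} = r_i − f(r_i)/f′(r_i) mod 19^{i+2}, where f′(x) = 3x². Iterate:
  r_0 = 7 (mod 19)
  r_1 = 311 (mod 361)
Final: r = 311 with f(r) ≡ 0 mod 19^2.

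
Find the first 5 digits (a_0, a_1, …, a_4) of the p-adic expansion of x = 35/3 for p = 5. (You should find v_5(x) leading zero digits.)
(a_0, …, a_4) = (0, 4, 3, 1, 3)

v_5(35/3) = 1, so a_0 = ... = a_0 = 0. Factor out: x = 5^1 · u with u = 7/3 a unit in ℤ_5. Expand u iteratively via a_{v+i} = u_i mod 5, u_{i+1} = (u_i − a_{v+i})/5:
  u_0 = 7/3;  a_1 = 4;  u_1 = (u_0 − 4)/5 = -1/3
  u_1 = -1/3;  a_2 = 3;  u_2 = (u_1 − 3)/5 = -2/3
  u_2 = -2/3;  a_3 = 1;  u_3 = (u_2 − 1)/5 = -1/3
  u_3 = -1/3;  a_4 = 3;  u_4 = (u_3 − 3)/5 = -2/3
Digits: (0, 4, 3, 1, 3).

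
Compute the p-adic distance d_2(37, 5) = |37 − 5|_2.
d_2(37, 5) = 1/32

Step 1 — x − y = 37 − 5 = 32. Step 2 — v_2(32) = 5 (factor: 32 = (2^5 · 1); the sign does not affect v_p). Step 3 — |x − y|_2 = 2^{-5} = 1/32.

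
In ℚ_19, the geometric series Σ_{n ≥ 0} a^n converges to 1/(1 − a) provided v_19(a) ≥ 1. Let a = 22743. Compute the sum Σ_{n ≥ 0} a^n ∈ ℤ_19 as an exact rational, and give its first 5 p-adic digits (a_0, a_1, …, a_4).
Σ a^n = 1/(1 − a) = -1/22742;  first 5 digits = (1, 0, 6, 3, 17)

v_19(a) = 2 ≥ 1, so the series converges in ℤ_19 to 1/(1 − a) = 1/(1 − 22743) = -1/22742. Expand this rational in ℤ_19: compute digits iteratively via d_i = x_i mod 19, x_{i+1} = (x_i − d_i)/19. The first 5 digits are (1, 0, 6, 3, 17).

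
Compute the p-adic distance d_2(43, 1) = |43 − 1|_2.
d_2(43, 1) = 1/2

Step 1 — x − y = 43 − 1 = 42. Step 2 — v_2(42) = 1 (factor: 42 = (2^1 · 21); the sign does not affect v_p). Step 3 — |x − y|_2 = 2^{-1} = 1/2.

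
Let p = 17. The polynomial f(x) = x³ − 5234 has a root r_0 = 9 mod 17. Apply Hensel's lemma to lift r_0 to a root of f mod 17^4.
r_3 = 59866 (mod 83521)

Hensel: r_{i+1} = r_i − f(r_i)/f′(r_i) mod 17^{i+2}, where f′(x) = 3x². Iterate:
  r_0 = 9 (mod 17)
  r_1 = 43 (mod 289)
  r_2 = 910 (mod 4913)
  r_3 = 59866 (mod 83521)
Final: r = 59866 with f(r) ≡ 0 mod 17^4.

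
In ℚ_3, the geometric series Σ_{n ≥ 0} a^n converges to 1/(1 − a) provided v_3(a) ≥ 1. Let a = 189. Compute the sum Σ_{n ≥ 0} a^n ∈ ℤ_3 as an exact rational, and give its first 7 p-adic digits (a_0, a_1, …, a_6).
Σ a^n = 1/(1 − a) = -1/188;  first 7 digits = (1, 0, 0, 1, 2, 0, 1)

v_3(a) = 3 ≥ 1, so the series converges in ℤ_3 to 1/(1 − a) = 1/(1 − 189) = -1/188. Expand this rational in ℤ_3: compute digits iteratively via d_i = x_i mod 3, x_{i+1} = (x_i − d_i)/3. The first 7 digits are (1, 0, 0, 1, 2, 0, 1).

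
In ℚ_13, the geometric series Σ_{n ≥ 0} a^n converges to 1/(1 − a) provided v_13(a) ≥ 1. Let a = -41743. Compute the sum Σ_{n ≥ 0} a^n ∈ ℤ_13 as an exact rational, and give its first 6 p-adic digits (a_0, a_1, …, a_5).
Σ a^n = 1/(1 − a) = 1/41744;  first 6 digits = (1, 0, 0, 7, 11, 12)

v_13(a) = 3 ≥ 1, so the series converges in ℤ_13 to 1/(1 − a) = 1/(1 − (-41743)) = 1/41744. Expand this rational in ℤ_13: compute digits iteratively via d_i = x_i mod 13, x_{i+1} = (x_i − d_i)/13. The first 6 digits are (1, 0, 0, 7, 11, 12).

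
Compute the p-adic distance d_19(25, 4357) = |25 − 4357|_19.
d_19(25, 4357) = 1/361

Step 1 — x − y = 25 − 4357 = -4332. Step 2 — v_19(-4332) = 2 (factor: -4332 = −(19^2 · 12); the sign does not affect v_p). Step 3 — |x − y|_19 = 19^{-2} = 1/361.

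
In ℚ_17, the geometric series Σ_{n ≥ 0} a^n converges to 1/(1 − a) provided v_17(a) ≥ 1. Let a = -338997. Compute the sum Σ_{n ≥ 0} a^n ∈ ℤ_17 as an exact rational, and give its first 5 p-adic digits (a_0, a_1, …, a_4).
Σ a^n = 1/(1 − a) = 1/338998;  first 5 digits = (1, 0, 0, 16, 12)

v_17(a) = 3 ≥ 1, so the series converges in ℤ_17 to 1/(1 − a) = 1/(1 − (-338997)) = 1/338998. Expand this rational in ℤ_17: compute digits iteratively via d_i = x_i mod 17, x_{i+1} = (x_i − d_i)/17. The first 5 digits are (1, 0, 0, 16, 12).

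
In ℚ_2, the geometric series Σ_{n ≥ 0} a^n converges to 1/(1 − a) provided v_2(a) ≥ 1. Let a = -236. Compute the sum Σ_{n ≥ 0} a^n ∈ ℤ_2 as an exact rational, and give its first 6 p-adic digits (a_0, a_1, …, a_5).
Σ a^n = 1/(1 − a) = 1/237;  first 6 digits = (1, 0, 1, 0, 0, 1)

v_2(a) = 2 ≥ 1, so the series converges in ℤ_2 to 1/(1 − a) = 1/(1 − (-236)) = 1/237. Expand this rational in ℤ_2: compute digits iteratively via d_i = x_i mod 2, x_{i+1} = (x_i − d_i)/2. The first 6 digits are (1, 0, 1, 0, 0, 1).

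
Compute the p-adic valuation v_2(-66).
v_2(-66) = 1

v_2(n) is the largest exponent k such that 2^k divides n. Factor out: -66 = -2^1 · 33. (Sign doesn't affect v_p.) So v_2(-66) = 1.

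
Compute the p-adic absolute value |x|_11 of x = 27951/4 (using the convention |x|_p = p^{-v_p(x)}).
|27951/4|_11 = 1/1331

Step 1 — compute v_11(x) by factoring powers of 11 out of the numerator and denominator: v_11(27951/4) = 3. Step 2 — apply |x|_p = p^{-v_p(x)} = 11^{-3} = 1/1331.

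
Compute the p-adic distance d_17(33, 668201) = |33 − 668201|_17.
d_17(33, 668201) = 1/83521

Step 1 — x − y = 33 − 668201 = -668168. Step 2 — v_17(-668168) = 4 (factor: -668168 = −(17^4 · 8); the sign does not affect v_p). Step 3 — |x − y|_17 = 17^{-4} = 1/83521.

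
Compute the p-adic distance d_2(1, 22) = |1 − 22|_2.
d_2(1, 22) = 1

Step 1 — x − y = 1 − 22 = -21. Step 2 — v_2(-21) = 0 (factor: -21 = −(2^0 · 21); the sign does not affect v_p). Step 3 — |x − y|_2 = 2^{0} = 1.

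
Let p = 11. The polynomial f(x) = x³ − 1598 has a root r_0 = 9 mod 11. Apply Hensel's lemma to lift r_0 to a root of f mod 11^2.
r_1 = 31 (mod 121)

Hensel: r_{i+1} = r_i − f(r_i)/f′(r_i) mod 11^{i+2}, where f′(x) = 3x². Iterate:
  r_0 = 9 (mod 11)
  r_1 = 31 (mod 121)
Final: r = 31 with f(r) ≡ 0 mod 11^2.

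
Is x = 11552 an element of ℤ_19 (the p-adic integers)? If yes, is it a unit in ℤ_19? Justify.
x ∈ ℤ_19 but not a unit; v_19(x) = 2 > 0

ℤ_19 = {x ∈ ℚ_19 : v_19(x) ≥ 0} and ℤ_19^× = {x ∈ ℤ_19 : v_19(x) = 0}. Here v_19(11552) = v_19(num) − v_19(den) = 2; compare against these criteria.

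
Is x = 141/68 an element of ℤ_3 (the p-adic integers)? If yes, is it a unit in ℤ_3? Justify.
x ∈ ℤ_3 but not a unit; v_3(x) = 1 > 0

ℤ_3 = {x ∈ ℚ_3 : v_3(x) ≥ 0} and ℤ_3^× = {x ∈ ℤ_3 : v_3(x) = 0}. Here v_3(141/68) = v_3(num) − v_3(den) = 1; compare against these criteria.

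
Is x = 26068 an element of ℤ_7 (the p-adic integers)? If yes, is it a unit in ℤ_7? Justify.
x ∈ ℤ_7 but not a unit; v_7(x) = 3 > 0

ℤ_7 = {x ∈ ℚ_7 : v_7(x) ≥ 0} and ℤ_7^× = {x ∈ ℤ_7 : v_7(x) = 0}. Here v_7(26068) = v_7(num) − v_7(den) = 3; compare against these criteria.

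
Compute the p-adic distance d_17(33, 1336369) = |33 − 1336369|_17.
d_17(33, 1336369) = 1/83521

Step 1 — x − y = 33 − 1336369 = -1336336. Step 2 — v_17(-1336336) = 4 (factor: -1336336 = −(17^4 · 16); the sign does not affect v_p). Step 3 — |x − y|_17 = 17^{-4} = 1/83521.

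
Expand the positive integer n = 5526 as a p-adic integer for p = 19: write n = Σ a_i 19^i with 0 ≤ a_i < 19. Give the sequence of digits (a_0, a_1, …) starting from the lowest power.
(a_0, a_1, …) = (16, 5, 15)

Repeated division by 19 gives the digits low-to-high: 5526 = 16 + 5·19^1 + 15·19^2. Digit sequence: (16, 5, 15).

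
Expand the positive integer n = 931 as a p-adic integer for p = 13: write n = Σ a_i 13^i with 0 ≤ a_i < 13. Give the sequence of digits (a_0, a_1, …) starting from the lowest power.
(a_0, a_1, …) = (8, 6, 5)

Repeated division by 13 gives the digits low-to-high: 931 = 8 + 6·13^1 + 5·13^2. Digit sequence: (8, 6, 5).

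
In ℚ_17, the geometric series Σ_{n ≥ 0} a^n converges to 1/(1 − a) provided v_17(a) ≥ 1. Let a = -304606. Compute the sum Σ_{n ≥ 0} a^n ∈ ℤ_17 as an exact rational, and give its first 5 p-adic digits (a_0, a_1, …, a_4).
Σ a^n = 1/(1 − a) = 1/304607;  first 5 digits = (1, 0, 0, 6, 13)

v_17(a) = 3 ≥ 1, so the series converges in ℤ_17 to 1/(1 − a) = 1/(1 − (-304606)) = 1/304607. Expand this rational in ℤ_17: compute digits iteratively via d_i = x_i mod 17, x_{i+1} = (x_i − d_i)/17. The first 5 digits are (1, 0, 0, 6, 13).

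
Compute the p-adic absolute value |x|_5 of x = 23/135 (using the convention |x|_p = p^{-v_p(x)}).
|23/135|_5 = 5

Step 1 — compute v_5(x) by factoring powers of 5 out of the numerator and denominator: v_5(23/135) = -1. Step 2 — apply |x|_p = p^{-v_p(x)} = 5^{1} = 5.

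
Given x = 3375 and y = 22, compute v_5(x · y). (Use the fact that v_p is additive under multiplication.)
v_5(74250) = 3

v_p(x) = 3 (factor: 3375 = 5^3 · 27); v_p(y) = 0 (factor: 22 = 5^0 · 22). Additivity: v_p(xy) = v_p(x) + v_p(y) = 3 + 0 = 3. (Direct check: xy = 74250 = 5^3 · (594).)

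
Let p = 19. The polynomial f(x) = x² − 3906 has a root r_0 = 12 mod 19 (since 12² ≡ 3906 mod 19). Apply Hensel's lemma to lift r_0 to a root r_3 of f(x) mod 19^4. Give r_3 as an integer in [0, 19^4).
r_3 = 111086 (mod 130321)

Hensel's recurrence: r_{i+1} = r_i − f(r_i)·(f′(r_i))^{-1} mod 19^{i+2}, with f′(x) = 2x. Iterate:
  r_0 = 12 (mod 19)
  r_1 = 259 (mod 361)
  r_2 = 1342 (mod 6859)
  r_3 = 111086 (mod 130321)
Final: r_3 = 111086, and one checks f(r_3) ≡ 0 mod 19^4.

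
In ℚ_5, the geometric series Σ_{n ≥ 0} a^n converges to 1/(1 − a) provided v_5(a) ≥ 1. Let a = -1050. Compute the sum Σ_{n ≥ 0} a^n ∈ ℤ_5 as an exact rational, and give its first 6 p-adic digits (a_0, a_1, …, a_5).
Σ a^n = 1/(1 − a) = 1/1051;  first 6 digits = (1, 0, 3, 1, 2, 2)

v_5(a) = 2 ≥ 1, so the series converges in ℤ_5 to 1/(1 − a) = 1/(1 − (-1050)) = 1/1051. Expand this rational in ℤ_5: compute digits iteratively via d_i = x_i mod 5, x_{i+1} = (x_i − d_i)/5. The first 6 digits are (1, 0, 3, 1, 2, 2).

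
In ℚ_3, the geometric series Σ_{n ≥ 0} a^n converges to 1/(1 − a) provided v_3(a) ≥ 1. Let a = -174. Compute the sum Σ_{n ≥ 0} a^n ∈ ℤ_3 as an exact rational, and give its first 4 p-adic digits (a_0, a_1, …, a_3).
Σ a^n = 1/(1 − a) = 1/175;  first 4 digits = (1, 2, 2, 0)

v_3(a) = 1 ≥ 1, so the series converges in ℤ_3 to 1/(1 − a) = 1/(1 − (-174)) = 1/175. Expand this rational in ℤ_3: compute digits iteratively via d_i = x_i mod 3, x_{i+1} = (x_i − d_i)/3. The first 4 digits are (1, 2, 2, 0).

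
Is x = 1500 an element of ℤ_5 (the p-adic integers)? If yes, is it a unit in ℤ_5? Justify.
x ∈ ℤ_5 but not a unit; v_5(x) = 3 > 0

ℤ_5 = {x ∈ ℚ_5 : v_5(x) ≥ 0} and ℤ_5^× = {x ∈ ℤ_5 : v_5(x) = 0}. Here v_5(1500) = v_5(num) − v_5(den) = 3; compare against these criteria.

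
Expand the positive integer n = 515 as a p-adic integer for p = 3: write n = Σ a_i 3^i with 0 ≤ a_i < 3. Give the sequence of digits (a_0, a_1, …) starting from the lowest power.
(a_0, a_1, …) = (2, 0, 0, 1, 0, 2)

Repeated division by 3 gives the digits low-to-high: 515 = 2 + 1·3^3 + 2·3^5. Digit sequence: (2, 0, 0, 1, 0, 2).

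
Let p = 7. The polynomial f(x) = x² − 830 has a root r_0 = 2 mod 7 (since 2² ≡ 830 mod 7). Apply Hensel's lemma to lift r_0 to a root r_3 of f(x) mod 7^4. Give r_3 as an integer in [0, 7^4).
r_3 = 1360 (mod 2401)

Hensel's recurrence: r_{i+1} = r_i − f(r_i)·(f′(r_i))^{-1} mod 7^{i+2}, with f′(x) = 2x. Iterate:
  r_0 = 2 (mod 7)
  r_1 = 37 (mod 49)
  r_2 = 331 (mod 343)
  r_3 = 1360 (mod 2401)
Final: r_3 = 1360, and one checks f(r_3) ≡ 0 mod 7^4.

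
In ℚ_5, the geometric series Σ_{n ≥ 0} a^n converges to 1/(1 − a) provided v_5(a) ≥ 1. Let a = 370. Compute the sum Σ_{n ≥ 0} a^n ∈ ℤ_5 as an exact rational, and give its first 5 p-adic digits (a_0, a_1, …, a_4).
Σ a^n = 1/(1 − a) = -1/369;  first 5 digits = (1, 4, 0, 2, 0)

v_5(a) = 1 ≥ 1, so the series converges in ℤ_5 to 1/(1 − a) = 1/(1 − 370) = -1/369. Expand this rational in ℤ_5: compute digits iteratively via d_i = x_i mod 5, x_{i+1} = (x_i − d_i)/5. The first 5 digits are (1, 4, 0, 2, 0).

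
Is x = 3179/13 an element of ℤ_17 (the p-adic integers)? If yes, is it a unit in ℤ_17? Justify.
x ∈ ℤ_17 but not a unit; v_17(x) = 2 > 0

ℤ_17 = {x ∈ ℚ_17 : v_17(x) ≥ 0} and ℤ_17^× = {x ∈ ℤ_17 : v_17(x) = 0}. Here v_17(3179/13) = v_17(num) − v_17(den) = 2; compare against these criteria.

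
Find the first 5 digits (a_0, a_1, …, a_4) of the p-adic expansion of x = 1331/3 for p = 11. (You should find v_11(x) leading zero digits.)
(a_0, …, a_4) = (0, 0, 0, 4, 7)

v_11(1331/3) = 3, so a_0 = ... = a_2 = 0. Factor out: x = 11^3 · u with u = 1/3 a unit in ℤ_11. Expand u iteratively via a_{v+i} = u_i mod 11, u_{i+1} = (u_i − a_{v+i})/11:
  u_0 = 1/3;  a_3 = 4;  u_1 = (u_0 − 4)/11 = -1/3
  u_1 = -1/3;  a_4 = 7;  u_2 = (u_1 − 7)/11 = -2/3
Digits: (0, 0, 0, 4, 7).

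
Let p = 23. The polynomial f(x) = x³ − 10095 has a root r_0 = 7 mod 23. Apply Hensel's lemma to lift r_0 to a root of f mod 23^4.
r_3 = 115237 (mod 279841)

Hensel: r_{i+1} = r_i − f(r_i)/f′(r_i) mod 23^{i+2}, where f′(x) = 3x². Iterate:
  r_0 = 7 (mod 23)
  r_1 = 444 (mod 529)
  r_2 = 5734 (mod 12167)
  r_3 = 115237 (mod 279841)
Final: r = 115237 with f(r) ≡ 0 mod 23^4.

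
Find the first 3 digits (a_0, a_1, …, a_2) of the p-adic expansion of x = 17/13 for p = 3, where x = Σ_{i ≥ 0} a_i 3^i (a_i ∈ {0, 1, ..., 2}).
(a_0, …, a_2) = (2, 0, 2)

v_3(17/13) = 0 (numerator and denominator both coprime to 3), so x ∈ ℤ_3^×. Compute digits iteratively via a_i = x_i mod 3, x_{i+1} = (x_i − a_i)/3, with x_0 = x:
  x_0 = 17/13;  a_0 = 2;  x_1 = (x_0 − 2)/3 = -3/13
  x_1 = -3/13;  a_1 = 0;  x_2 = (x_1 − 0)/3 = -1/13
  x_2 = -1/13;  a_2 = 2;  x_3 = (x_2 − 2)/3 = -9/13
Digits: (2, 0, 2).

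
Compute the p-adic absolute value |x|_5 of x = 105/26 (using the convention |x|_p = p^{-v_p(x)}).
|105/26|_5 = 1/5

Step 1 — compute v_5(x) by factoring powers of 5 out of the numerator and denominator: v_5(105/26) = 1. Step 2 — apply |x|_p = p^{-v_p(x)} = 5^{-1} = 1/5.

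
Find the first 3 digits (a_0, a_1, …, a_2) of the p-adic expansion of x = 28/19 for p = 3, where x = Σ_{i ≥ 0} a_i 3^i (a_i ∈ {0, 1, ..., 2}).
(a_0, …, a_2) = (1, 0, 1)

v_3(28/19) = 0 (numerator and denominator both coprime to 3), so x ∈ ℤ_3^×. Compute digits iteratively via a_i = x_i mod 3, x_{i+1} = (x_i − a_i)/3, with x_0 = x:
  x_0 = 28/19;  a_0 = 1;  x_1 = (x_0 − 1)/3 = 3/19
  x_1 = 3/19;  a_1 = 0;  x_2 = (x_1 − 0)/3 = 1/19
  x_2 = 1/19;  a_2 = 1;  x_3 = (x_2 − 1)/3 = -6/19
Digits: (1, 0, 1).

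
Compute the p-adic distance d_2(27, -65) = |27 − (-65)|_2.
d_2(27, -65) = 1/4

Step 1 — x − y = 27 − (-65) = 92. Step 2 — v_2(92) = 2 (factor: 92 = (2^2 · 23); the sign does not affect v_p). Step 3 — |x − y|_2 = 2^{-2} = 1/4.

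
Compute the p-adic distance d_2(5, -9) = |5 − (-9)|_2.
d_2(5, -9) = 1/2

Step 1 — x − y = 5 − (-9) = 14. Step 2 — v_2(14) = 1 (factor: 14 = (2^1 · 7); the sign does not affect v_p). Step 3 — |x − y|_2 = 2^{-1} = 1/2.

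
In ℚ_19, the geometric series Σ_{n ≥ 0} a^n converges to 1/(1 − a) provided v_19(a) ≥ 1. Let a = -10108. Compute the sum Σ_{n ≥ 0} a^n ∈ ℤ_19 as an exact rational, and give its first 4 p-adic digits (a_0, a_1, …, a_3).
Σ a^n = 1/(1 − a) = 1/10109;  first 4 digits = (1, 0, 10, 17)

v_19(a) = 2 ≥ 1, so the series converges in ℤ_19 to 1/(1 − a) = 1/(1 − (-10108)) = 1/10109. Expand this rational in ℤ_19: compute digits iteratively via d_i = x_i mod 19, x_{i+1} = (x_i − d_i)/19. The first 4 digits are (1, 0, 10, 17).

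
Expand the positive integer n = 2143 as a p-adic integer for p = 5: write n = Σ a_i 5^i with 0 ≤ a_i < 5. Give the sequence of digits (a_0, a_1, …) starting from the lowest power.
(a_0, a_1, …) = (3, 3, 0, 2, 3)

Repeated division by 5 gives the digits low-to-high: 2143 = 3 + 3·5^1 + 2·5^3 + 3·5^4. Digit sequence: (3, 3, 0, 2, 3).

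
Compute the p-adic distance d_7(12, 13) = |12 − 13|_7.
d_7(12, 13) = 1

Step 1 — x − y = 12 − 13 = -1. Step 2 — v_7(-1) = 0 (factor: -1 = −(7^0 · 1); the sign does not affect v_p). Step 3 — |x − y|_7 = 7^{0} = 1.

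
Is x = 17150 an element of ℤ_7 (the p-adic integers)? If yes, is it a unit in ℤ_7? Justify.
x ∈ ℤ_7 but not a unit; v_7(x) = 3 > 0

ℤ_7 = {x ∈ ℚ_7 : v_7(x) ≥ 0} and ℤ_7^× = {x ∈ ℤ_7 : v_7(x) = 0}. Here v_7(17150) = v_7(num) − v_7(den) = 3; compare against these criteria.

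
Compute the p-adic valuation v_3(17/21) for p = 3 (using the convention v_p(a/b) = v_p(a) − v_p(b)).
v_3(17/21) = -1

Factor powers of 3 from the numerator and denominator of the reduced fraction: 17 = 3^0 · 17 and 21 = 3^1 · 7. Apply v_p(a/b) = v_p(a) − v_p(b): v_3(17/21) = 0 − 1 = -1.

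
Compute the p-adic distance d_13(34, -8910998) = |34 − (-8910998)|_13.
d_13(34, -8910998) = 1/371293

Step 1 — x − y = 34 − (-8910998) = 8911032. Step 2 — v_13(8911032) = 5 (factor: 8911032 = (13^5 · 24); the sign does not affect v_p). Step 3 — |x − y|_13 = 13^{-5} = 1/371293.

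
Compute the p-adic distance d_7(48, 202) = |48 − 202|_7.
d_7(48, 202) = 1/7

Step 1 — x − y = 48 − 202 = -154. Step 2 — v_7(-154) = 1 (factor: -154 = −(7^1 · 22); the sign does not affect v_p). Step 3 — |x − y|_7 = 7^{-1} = 1/7.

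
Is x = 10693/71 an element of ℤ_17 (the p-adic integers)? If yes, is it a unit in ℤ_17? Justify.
x ∈ ℤ_17 but not a unit; v_17(x) = 2 > 0

ℤ_17 = {x ∈ ℚ_17 : v_17(x) ≥ 0} and ℤ_17^× = {x ∈ ℤ_17 : v_17(x) = 0}. Here v_17(10693/71) = v_17(num) − v_17(den) = 2; compare against these criteria.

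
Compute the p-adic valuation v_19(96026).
v_19(96026) = 3

v_19(n) is the largest exponent k such that 19^k divides n. Factor out: 96026 = 19^3 · 14. (Sign doesn't affect v_p.) So v_19(96026) = 3.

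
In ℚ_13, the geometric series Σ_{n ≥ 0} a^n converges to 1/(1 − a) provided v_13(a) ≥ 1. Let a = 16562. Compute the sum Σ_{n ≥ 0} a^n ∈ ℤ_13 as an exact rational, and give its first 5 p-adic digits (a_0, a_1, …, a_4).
Σ a^n = 1/(1 − a) = -1/16561;  first 5 digits = (1, 0, 7, 7, 10)

v_13(a) = 2 ≥ 1, so the series converges in ℤ_13 to 1/(1 − a) = 1/(1 − 16562) = -1/16561. Expand this rational in ℤ_13: compute digits iteratively via d_i = x_i mod 13, x_{i+1} = (x_i − d_i)/13. The first 5 digits are (1, 0, 7, 7, 10).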